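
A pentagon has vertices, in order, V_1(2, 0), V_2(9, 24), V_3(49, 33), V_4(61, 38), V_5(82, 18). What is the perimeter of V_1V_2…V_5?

190

|V_1V_2| = √((7)² + (24)²) = √625 = 25
|V_2V_3| = √((40)² + (9)²) = √1681 = 41
|V_3V_4| = √((12)² + (5)²) = √169 = 13
|V_4V_5| = √((21)² + (-20)²) = √841 = 29
|V_5V_1| = √((-80)² + (-18)²) = √6724 = 82
Perimeter = 25 + 41 + 13 + 29 + 82 = 190.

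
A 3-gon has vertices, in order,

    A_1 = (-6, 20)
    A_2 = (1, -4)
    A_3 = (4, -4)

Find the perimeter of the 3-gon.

|A_1A_2| = √((7)² + (-24)²) = √625 = 25
|A_2A_3| = √((3)² + (0)²) = √9 = 3
|A_3A_1| = √((-10)² + (24)²) = √676 = 26
Perimeter = 25 + 3 + 26 = 54.

54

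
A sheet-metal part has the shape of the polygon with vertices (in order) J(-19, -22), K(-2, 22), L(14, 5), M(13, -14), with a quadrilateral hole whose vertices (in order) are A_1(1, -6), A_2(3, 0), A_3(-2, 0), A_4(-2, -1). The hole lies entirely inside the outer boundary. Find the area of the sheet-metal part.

Outer boundary:
Cross-terms: -462, -318, -261, -552  ⇒  Σ = -1593
Area = |Σ|/2 = 796.5.
Hole:
Cross-terms: 18, 0, 2, 13  ⇒  Σ = 33
Area = |Σ|/2 = 16.5.
Net area = 796.5 − 16.5 = 780.

780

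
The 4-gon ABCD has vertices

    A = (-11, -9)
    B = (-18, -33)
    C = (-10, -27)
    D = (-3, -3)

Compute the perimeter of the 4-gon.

|AB| = √((-7)² + (-24)²) = √625 = 25
|BC| = √((8)² + (6)²) = √100 = 10
|CD| = √((7)² + (24)²) = √625 = 25
|DA| = √((-8)² + (-6)²) = √100 = 10
Perimeter = 25 + 10 + 25 + 10 = 70.

70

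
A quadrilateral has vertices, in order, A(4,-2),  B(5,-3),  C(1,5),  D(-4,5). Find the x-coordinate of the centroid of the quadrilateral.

Apply the shoelace (surveyor's) formula. First the cross-terms c_i = x_i·y_{i+1} − x_{i+1}·y_i:
  -2, 28, 25, -12  ⇒  2A = 39, A = 19.5.
Then Σ (x_i + x_{i+1})·c_i = 75, so x̄ = 75 / (6·19.5) = 25/39.

25/39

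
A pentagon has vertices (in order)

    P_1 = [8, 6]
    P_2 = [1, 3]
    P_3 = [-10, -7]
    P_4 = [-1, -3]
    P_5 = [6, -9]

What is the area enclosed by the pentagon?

Apply Gauss's area formula: 2A = Σ (x_i·y_{i+1} − x_{i+1}·y_i), indices taken mod 5.
P_1→P_2: (8)(3) − (1)(6) = 18
P_2→P_3: (1)(-7) − (-10)(3) = 23
P_3→P_4: (-10)(-3) − (-1)(-7) = 23
P_4→P_5: (-1)(-9) − (6)(-3) = 27
P_5→P_1: (6)(6) − (8)(-9) = 108
Σ = 199
Area = |Σ|/2 = 99.5.

99.5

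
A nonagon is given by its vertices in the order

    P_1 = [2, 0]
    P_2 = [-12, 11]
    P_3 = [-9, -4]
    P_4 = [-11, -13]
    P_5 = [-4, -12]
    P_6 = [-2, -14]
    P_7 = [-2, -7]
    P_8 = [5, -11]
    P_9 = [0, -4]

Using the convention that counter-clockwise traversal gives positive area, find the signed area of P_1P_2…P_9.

Apply Gauss's area formula: 2A = Σ (x_i·y_{i+1} − x_{i+1}·y_i), indices taken mod 9.
P_1→P_2: (2)(11) − (-12)(0) = 22
P_2→P_3: (-12)(-4) − (-9)(11) = 147
P_3→P_4: (-9)(-13) − (-11)(-4) = 73
P_4→P_5: (-11)(-12) − (-4)(-13) = 80
P_5→P_6: (-4)(-14) − (-2)(-12) = 32
P_6→P_7: (-2)(-7) − (-2)(-14) = -14
P_7→P_8: (-2)(-11) − (5)(-7) = 57
P_8→P_9: (5)(-4) − (0)(-11) = -20
P_9→P_1: (0)(0) − (2)(-4) = 8
Σ = 385
Signed area = Σ/2 = 192.5 (positive ⇒ counter-clockwise traversal).

192.5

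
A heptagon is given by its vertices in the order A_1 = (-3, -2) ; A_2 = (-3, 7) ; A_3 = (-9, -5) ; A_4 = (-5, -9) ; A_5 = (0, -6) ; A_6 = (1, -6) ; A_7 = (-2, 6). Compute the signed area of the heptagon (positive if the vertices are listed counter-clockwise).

79.5

A_1→A_2: (-3)(7) − (-3)(-2) = -27
A_2→A_3: (-3)(-5) − (-9)(7) = 78
A_3→A_4: (-9)(-9) − (-5)(-5) = 56
A_4→A_5: (-5)(-6) − (0)(-9) = 30
A_5→A_6: (0)(-6) − (1)(-6) = 6
A_6→A_7: (1)(6) − (-2)(-6) = -6
A_7→A_1: (-2)(-2) − (-3)(6) = 22
Σ = 159
Signed area = Σ/2 = 79.5 (positive ⇒ counter-clockwise traversal).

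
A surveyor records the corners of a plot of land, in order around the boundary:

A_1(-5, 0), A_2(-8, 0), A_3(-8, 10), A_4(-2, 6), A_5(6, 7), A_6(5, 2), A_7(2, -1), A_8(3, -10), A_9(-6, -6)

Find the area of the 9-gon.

157.5

A_1→A_2: (-5)(0) − (-8)(0) = 0
A_2→A_3: (-8)(10) − (-8)(0) = -80
A_3→A_4: (-8)(6) − (-2)(10) = -28
A_4→A_5: (-2)(7) − (6)(6) = -50
A_5→A_6: (6)(2) − (5)(7) = -23
A_6→A_7: (5)(-1) − (2)(2) = -9
A_7→A_8: (2)(-10) − (3)(-1) = -17
A_8→A_9: (3)(-6) − (-6)(-10) = -78
A_9→A_1: (-6)(0) − (-5)(-6) = -30
Σ = -315
Area = |Σ|/2 = 157.5.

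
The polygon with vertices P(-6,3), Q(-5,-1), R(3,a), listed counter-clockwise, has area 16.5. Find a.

The doubled signed area Σ (x_i y_{i+1} − x_{i+1} y_i) is linear in a.
With a=0 it equals 33; the coefficient of a is 1 (from the two edges through R).
So 1·a + 33 = 2·16.5 = 33 ⇒ a = 0.

0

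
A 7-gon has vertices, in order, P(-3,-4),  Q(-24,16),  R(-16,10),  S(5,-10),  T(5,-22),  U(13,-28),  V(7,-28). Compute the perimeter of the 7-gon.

|PQ| = √((-21)² + (20)²) = √841 = 29
|QR| = √((8)² + (-6)²) = √100 = 10
|RS| = √((21)² + (-20)²) = √841 = 29
|ST| = √((0)² + (-12)²) = √144 = 12
|TU| = √((8)² + (-6)²) = √100 = 10
|UV| = √((-6)² + (0)²) = √36 = 6
|VP| = √((-10)² + (24)²) = √676 = 26
Perimeter = 29 + 10 + 29 + 12 + 10 + 6 + 26 = 122.

122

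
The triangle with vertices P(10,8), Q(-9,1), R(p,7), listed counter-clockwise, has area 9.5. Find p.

10

The doubled signed area Σ (x_i y_{i+1} − x_{i+1} y_i) is linear in p.
With p=0 it equals -51; the coefficient of p is 7 (from the two edges through R).
So 7·p + -51 = 2·9.5 = 19 ⇒ p = 10.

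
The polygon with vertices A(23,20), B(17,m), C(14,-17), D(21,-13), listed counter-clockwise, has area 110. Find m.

The doubled signed area Σ (x_i y_{i+1} − x_{i+1} y_i) is linear in m.
With m=0 it equals 265; the coefficient of m is 9 (from the two edges through B).
So 9·m + 265 = 2·110 = 220 ⇒ m = -5.

-5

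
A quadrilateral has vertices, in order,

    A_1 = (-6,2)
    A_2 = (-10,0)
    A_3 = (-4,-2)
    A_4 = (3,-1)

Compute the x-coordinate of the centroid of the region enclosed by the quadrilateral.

-61/15

Apply the shoelace (surveyor's) formula. First the cross-terms c_i = x_i·y_{i+1} − x_{i+1}·y_i:
  20, 20, 10, 0  ⇒  2A = 50, A = 25.
Then Σ (x_i + x_{i+1})·c_i = -610, so x̄ = -610 / (6·25) = -61/15.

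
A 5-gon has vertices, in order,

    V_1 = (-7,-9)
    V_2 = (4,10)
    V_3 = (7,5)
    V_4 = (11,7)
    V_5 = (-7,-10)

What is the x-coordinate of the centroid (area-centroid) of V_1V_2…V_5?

Apply the shoelace formula. First the cross-terms c_i = x_i·y_{i+1} − x_{i+1}·y_i:
  -34, -50, -6, -61, -7  ⇒  2A = -158, A = -79.
Then Σ (x_i + x_{i+1})·c_i = -702, so x̄ = -702 / (6·(-79)) = 117/79.

117/79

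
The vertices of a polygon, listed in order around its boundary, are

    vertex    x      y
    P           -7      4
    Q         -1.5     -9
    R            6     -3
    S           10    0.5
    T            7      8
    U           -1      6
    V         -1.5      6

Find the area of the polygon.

163

Cross-terms: 69, 58.5, 33, 76.5, 50, 3, 36  ⇒  Σ = 326
Area = |Σ|/2 = 163.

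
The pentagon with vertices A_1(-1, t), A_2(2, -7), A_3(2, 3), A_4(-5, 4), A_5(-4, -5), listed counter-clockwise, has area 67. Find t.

-8

The doubled signed area Σ (x_i y_{i+1} − x_{i+1} y_i) is linear in t.
With t=0 it equals 86; the coefficient of t is -6 (from the two edges through A_1).
So -6·t + 86 = 2·67 = 134 ⇒ t = -8.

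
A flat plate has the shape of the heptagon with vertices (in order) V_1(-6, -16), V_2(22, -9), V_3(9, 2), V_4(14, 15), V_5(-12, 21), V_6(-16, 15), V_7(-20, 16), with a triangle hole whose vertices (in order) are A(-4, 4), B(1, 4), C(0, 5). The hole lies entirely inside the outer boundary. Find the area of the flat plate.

Outer boundary:
Apply the shoelace formula: 2A = Σ (x_i·y_{i+1} − x_{i+1}·y_i), indices taken mod 7.
Σ = (406) + (125) + (107) + (474) + (156) + (44) + (416) = 1728
Area = |Σ|/2 = 864.
Hole:
Apply the shoelace formula: 2A = Σ (x_i·y_{i+1} − x_{i+1}·y_i), indices taken mod 3.
Σ = (-20) + (5) + (20) = 5
Area = |Σ|/2 = 2.5.
Net area = 864 − 2.5 = 861.5.

861.5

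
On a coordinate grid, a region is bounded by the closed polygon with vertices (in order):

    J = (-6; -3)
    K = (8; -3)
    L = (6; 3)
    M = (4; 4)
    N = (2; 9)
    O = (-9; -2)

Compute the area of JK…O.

108

Σ = (42) + (42) + (12) + (28) + (77) + (15) = 216
Area = |Σ|/2 = 108.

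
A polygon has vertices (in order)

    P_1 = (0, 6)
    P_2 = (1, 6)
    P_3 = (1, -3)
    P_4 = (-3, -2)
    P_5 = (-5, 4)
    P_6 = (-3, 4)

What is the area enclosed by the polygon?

Apply the shoelace formula: 2A = Σ (x_i·y_{i+1} − x_{i+1}·y_i), indices taken mod 6.
Σ = (-6) + (-9) + (-11) + (-22) + (-8) + (-18) = -74
Area = |Σ|/2 = 37.

37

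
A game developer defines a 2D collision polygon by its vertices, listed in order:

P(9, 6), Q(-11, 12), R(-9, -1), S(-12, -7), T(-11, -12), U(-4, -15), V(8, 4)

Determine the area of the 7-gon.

322

Apply the shoelace formula: 2A = Σ (x_i·y_{i+1} − x_{i+1}·y_i), indices taken mod 7.
Cross-terms: 174, 119, 51, 67, 117, 104, 12  ⇒  Σ = 644
Area = |Σ|/2 = 322.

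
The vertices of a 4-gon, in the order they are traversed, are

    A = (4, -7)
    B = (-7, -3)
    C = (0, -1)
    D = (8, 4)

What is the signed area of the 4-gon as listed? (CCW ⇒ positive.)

-59

Apply the shoelace formula: 2A = Σ (x_i·y_{i+1} − x_{i+1}·y_i), indices taken mod 4.
Σ = (-61) + (7) + (8) + (-72) = -118
Signed area = Σ/2 = -59 (negative ⇒ clockwise traversal).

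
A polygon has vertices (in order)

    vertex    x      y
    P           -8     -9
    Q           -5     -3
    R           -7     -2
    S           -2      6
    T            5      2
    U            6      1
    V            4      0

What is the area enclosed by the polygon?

Apply the shoelace (surveyor's) formula: 2A = Σ (x_i·y_{i+1} − x_{i+1}·y_i), indices taken mod 7.
P→Q: (-8)(-3) − (-5)(-9) = -21
Q→R: (-5)(-2) − (-7)(-3) = -11
R→S: (-7)(6) − (-2)(-2) = -46
S→T: (-2)(2) − (5)(6) = -34
T→U: (5)(1) − (6)(2) = -7
U→V: (6)(0) − (4)(1) = -4
V→P: (4)(-9) − (-8)(0) = -36
Σ = -159
Area = |Σ|/2 = 79.5.

79.5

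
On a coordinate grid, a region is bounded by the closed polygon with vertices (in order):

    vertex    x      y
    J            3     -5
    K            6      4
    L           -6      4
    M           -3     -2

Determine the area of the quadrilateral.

Apply the shoelace (surveyor's) formula: 2A = Σ (x_i·y_{i+1} − x_{i+1}·y_i), indices taken mod 4.
Σ = (42) + (48) + (24) + (21) = 135
Area = |Σ|/2 = 67.5.

67.5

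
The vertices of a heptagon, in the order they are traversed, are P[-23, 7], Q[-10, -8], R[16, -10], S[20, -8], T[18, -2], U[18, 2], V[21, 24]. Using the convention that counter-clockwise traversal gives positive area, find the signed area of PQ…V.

Σ = (254) + (228) + (72) + (104) + (72) + (390) + (699) = 1819
Signed area = Σ/2 = 909.5 (positive ⇒ counter-clockwise traversal).

909.5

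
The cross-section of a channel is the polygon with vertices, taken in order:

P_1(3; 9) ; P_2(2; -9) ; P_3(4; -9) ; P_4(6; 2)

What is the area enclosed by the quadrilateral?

41.5

Σ = (-45) + (18) + (62) + (48) = 83
Area = |Σ|/2 = 41.5.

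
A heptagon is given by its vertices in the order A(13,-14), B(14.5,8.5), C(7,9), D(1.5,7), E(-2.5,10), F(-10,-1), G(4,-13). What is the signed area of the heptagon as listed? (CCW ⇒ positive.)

401

Apply Gauss's area formula: 2A = Σ (x_i·y_{i+1} − x_{i+1}·y_i), indices taken mod 7.
Σ = (313.5) + (71) + (35.5) + (32.5) + (102.5) + (134) + (113) = 802
Signed area = Σ/2 = 401 (positive ⇒ counter-clockwise traversal).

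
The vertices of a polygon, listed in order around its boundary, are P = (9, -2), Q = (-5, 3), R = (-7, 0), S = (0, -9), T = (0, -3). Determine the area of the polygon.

Apply the shoelace formula: 2A = Σ (x_i·y_{i+1} − x_{i+1}·y_i), indices taken mod 5.
Σ = (17) + (21) + (63) + (0) + (27) = 128
Area = |Σ|/2 = 64.

64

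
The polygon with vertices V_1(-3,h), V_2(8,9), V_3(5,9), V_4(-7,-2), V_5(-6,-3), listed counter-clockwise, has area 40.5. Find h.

-2

Write out the shoelace sum; only the two edges meeting at V_1 involve h:
2·Area = [((-6)·h − (-3)·(-3)) + ((-3)·9 − 8·h)] + 89
       = -14·h + 53 = 81
⇒ h = -2.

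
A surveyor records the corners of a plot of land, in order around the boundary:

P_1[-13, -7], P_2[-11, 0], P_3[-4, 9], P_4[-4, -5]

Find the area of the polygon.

P_1→P_2: (-13)(0) − (-11)(-7) = -77
P_2→P_3: (-11)(9) − (-4)(0) = -99
P_3→P_4: (-4)(-5) − (-4)(9) = 56
P_4→P_1: (-4)(-7) − (-13)(-5) = -37
Σ = -157
Area = |Σ|/2 = 78.5.

78.5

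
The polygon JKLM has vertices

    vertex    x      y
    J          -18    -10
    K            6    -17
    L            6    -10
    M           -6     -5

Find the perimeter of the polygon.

58

|JK| = √((24)² + (-7)²) = √625 = 25
|KL| = √((0)² + (7)²) = √49 = 7
|LM| = √((-12)² + (5)²) = √169 = 13
|MJ| = √((-12)² + (-5)²) = √169 = 13
Perimeter = 25 + 7 + 13 + 13 = 58.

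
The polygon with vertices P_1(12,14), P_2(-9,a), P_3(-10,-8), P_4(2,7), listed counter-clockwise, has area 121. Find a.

7

The doubled signed area Σ (x_i y_{i+1} − x_{i+1} y_i) is linear in a.
With a=0 it equals 88; the coefficient of a is 22 (from the two edges through P_2).
So 22·a + 88 = 2·121 = 242 ⇒ a = 7.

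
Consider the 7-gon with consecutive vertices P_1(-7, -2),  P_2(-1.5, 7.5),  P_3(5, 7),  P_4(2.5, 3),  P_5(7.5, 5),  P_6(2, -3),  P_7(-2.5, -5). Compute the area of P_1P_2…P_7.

98

Apply the surveyor's formula: 2A = Σ (x_i·y_{i+1} − x_{i+1}·y_i), indices taken mod 7.
Σ = (-55.5) + (-48) + (-2.5) + (-10) + (-32.5) + (-17.5) + (-30) = -196
Area = |Σ|/2 = 98.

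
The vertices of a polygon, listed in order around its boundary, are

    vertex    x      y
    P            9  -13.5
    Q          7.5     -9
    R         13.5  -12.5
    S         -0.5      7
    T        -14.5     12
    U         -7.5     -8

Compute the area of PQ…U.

Apply the shoelace (surveyor's) formula: 2A = Σ (x_i·y_{i+1} − x_{i+1}·y_i), indices taken mod 6.
Σ = (20.25) + (27.75) + (88.25) + (95.5) + (206) + (173.25) = 611
Area = |Σ|/2 = 305.5.

305.5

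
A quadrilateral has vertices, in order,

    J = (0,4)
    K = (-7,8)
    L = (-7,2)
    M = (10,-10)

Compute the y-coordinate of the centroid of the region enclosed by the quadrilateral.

29/120

Apply the shoelace (surveyor's) formula. First the cross-terms c_i = x_i·y_{i+1} − x_{i+1}·y_i:
  28, 42, 50, 40  ⇒  2A = 160, A = 80.
Then Σ (y_i + y_{i+1})·c_i = 116, so ȳ = 116 / (6·80) = 29/120.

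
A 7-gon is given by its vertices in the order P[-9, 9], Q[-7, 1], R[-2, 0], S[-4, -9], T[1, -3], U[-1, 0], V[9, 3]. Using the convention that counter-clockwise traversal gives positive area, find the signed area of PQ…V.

P→Q: (-9)(1) − (-7)(9) = 54
Q→R: (-7)(0) − (-2)(1) = 2
R→S: (-2)(-9) − (-4)(0) = 18
S→T: (-4)(-3) − (1)(-9) = 21
T→U: (1)(0) − (-1)(-3) = -3
U→V: (-1)(3) − (9)(0) = -3
V→P: (9)(9) − (-9)(3) = 108
Σ = 197
Signed area = Σ/2 = 98.5 (positive ⇒ counter-clockwise traversal).

98.5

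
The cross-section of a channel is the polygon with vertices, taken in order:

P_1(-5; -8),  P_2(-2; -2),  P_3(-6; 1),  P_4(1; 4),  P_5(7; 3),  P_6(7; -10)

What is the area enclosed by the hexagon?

133.5

Σ = (-6) + (-14) + (-25) + (-25) + (-91) + (-106) = -267
Area = |Σ|/2 = 133.5.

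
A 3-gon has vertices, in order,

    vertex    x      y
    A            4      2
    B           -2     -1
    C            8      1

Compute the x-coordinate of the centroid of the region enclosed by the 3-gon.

Apply the surveyor's formula. First the cross-terms c_i = x_i·y_{i+1} − x_{i+1}·y_i:
  0, 6, 12  ⇒  2A = 18, A = 9.
Then Σ (x_i + x_{i+1})·c_i = 180, so x̄ = 180 / (6·9) = 10/3.

10/3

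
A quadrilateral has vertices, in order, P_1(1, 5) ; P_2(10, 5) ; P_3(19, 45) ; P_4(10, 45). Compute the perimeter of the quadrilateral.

100

|P_1P_2| = √((9)² + (0)²) = √81 = 9
|P_2P_3| = √((9)² + (40)²) = √1681 = 41
|P_3P_4| = √((-9)² + (0)²) = √81 = 9
|P_4P_1| = √((-9)² + (-40)²) = √1681 = 41
Perimeter = 9 + 41 + 9 + 41 = 100.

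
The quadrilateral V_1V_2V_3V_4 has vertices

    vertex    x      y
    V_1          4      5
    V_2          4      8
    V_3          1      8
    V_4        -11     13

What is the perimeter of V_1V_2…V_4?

36

|V_1V_2| = √((0)² + (3)²) = √9 = 3
|V_2V_3| = √((-3)² + (0)²) = √9 = 3
|V_3V_4| = √((-12)² + (5)²) = √169 = 13
|V_4V_1| = √((15)² + (-8)²) = √289 = 17
Perimeter = 3 + 3 + 13 + 17 = 36.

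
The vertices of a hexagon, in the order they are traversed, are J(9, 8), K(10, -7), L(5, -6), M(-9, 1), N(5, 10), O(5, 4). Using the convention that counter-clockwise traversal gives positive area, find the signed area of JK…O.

-169

Cross-terms: -143, -25, -49, -95, -30, 4  ⇒  Σ = -338
Signed area = Σ/2 = -169 (negative ⇒ clockwise traversal).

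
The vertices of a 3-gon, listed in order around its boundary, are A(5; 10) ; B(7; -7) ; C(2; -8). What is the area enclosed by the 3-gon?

Apply the shoelace formula: 2A = Σ (x_i·y_{i+1} − x_{i+1}·y_i), indices taken mod 3.
Σ = (-105) + (-42) + (60) = -87
Area = |Σ|/2 = 43.5.

43.5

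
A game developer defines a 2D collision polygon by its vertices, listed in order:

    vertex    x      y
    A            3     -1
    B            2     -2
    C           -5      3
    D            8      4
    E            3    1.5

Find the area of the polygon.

Σ = (-4) + (-4) + (-44) + (0) + (-7.5) = -59.5
Area = |Σ|/2 = 29.75.

29.75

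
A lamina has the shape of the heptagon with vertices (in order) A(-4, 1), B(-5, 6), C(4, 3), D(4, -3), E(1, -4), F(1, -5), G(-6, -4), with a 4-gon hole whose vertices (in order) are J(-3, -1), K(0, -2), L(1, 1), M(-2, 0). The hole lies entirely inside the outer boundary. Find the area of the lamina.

70

Outer boundary:
Apply Gauss's area formula: 2A = Σ (x_i·y_{i+1} − x_{i+1}·y_i), indices taken mod 7.
Cross-terms: -19, -39, -24, -13, -1, -34, -22  ⇒  Σ = -152
Area = |Σ|/2 = 76.
Hole:
J→K: (-3)(-2) − (0)(-1) = 6
K→L: (0)(1) − (1)(-2) = 2
L→M: (1)(0) − (-2)(1) = 2
M→J: (-2)(-1) − (-3)(0) = 2
Σ = 12
Area = |Σ|/2 = 6.
Net area = 76 − 6 = 70.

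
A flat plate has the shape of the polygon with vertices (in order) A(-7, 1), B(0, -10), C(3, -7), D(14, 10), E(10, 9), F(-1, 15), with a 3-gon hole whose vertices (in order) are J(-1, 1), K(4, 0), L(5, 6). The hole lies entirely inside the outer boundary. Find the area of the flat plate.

Outer boundary:
Σ = (70) + (30) + (128) + (26) + (159) + (104) = 517
Area = |Σ|/2 = 258.5.
Hole:
Cross-terms: -4, 24, 11  ⇒  Σ = 31
Area = |Σ|/2 = 15.5.
Net area = 258.5 − 15.5 = 243.

243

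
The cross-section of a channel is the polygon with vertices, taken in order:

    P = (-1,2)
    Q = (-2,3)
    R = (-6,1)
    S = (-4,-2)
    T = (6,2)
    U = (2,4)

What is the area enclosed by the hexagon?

Apply Gauss's area formula: 2A = Σ (x_i·y_{i+1} − x_{i+1}·y_i), indices taken mod 6.
Cross-terms: 1, 16, 16, 4, 20, 8  ⇒  Σ = 65
Area = |Σ|/2 = 32.5.

32.5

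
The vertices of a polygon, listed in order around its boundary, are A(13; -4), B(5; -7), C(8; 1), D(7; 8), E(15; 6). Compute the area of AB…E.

Apply the shoelace (surveyor's) formula: 2A = Σ (x_i·y_{i+1} − x_{i+1}·y_i), indices taken mod 5.
Cross-terms: -71, 61, 57, -78, -138  ⇒  Σ = -169
Area = |Σ|/2 = 84.5.

84.5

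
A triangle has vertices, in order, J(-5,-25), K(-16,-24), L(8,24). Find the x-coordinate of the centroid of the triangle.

Apply the surveyor's formula. First the cross-terms c_i = x_i·y_{i+1} − x_{i+1}·y_i:
  -280, -192, -80  ⇒  2A = -552, A = -276.
Then Σ (x_i + x_{i+1})·c_i = 7176, so x̄ = 7176 / (6·(-276)) = -13/3.

-13/3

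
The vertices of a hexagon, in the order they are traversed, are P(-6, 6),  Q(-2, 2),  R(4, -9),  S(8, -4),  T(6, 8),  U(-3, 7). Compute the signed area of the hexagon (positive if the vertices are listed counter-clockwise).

Apply Gauss's area formula: 2A = Σ (x_i·y_{i+1} − x_{i+1}·y_i), indices taken mod 6.
Cross-terms: 0, 10, 56, 88, 66, 24  ⇒  Σ = 244
Signed area = Σ/2 = 122 (positive ⇒ counter-clockwise traversal).

122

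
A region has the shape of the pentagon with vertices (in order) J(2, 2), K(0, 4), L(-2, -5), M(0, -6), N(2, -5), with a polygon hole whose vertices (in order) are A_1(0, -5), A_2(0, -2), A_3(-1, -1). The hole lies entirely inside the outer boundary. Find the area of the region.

Outer boundary:
Apply the shoelace formula: 2A = Σ (x_i·y_{i+1} − x_{i+1}·y_i), indices taken mod 5.
Cross-terms: 8, 8, 12, 12, 14  ⇒  Σ = 54
Area = |Σ|/2 = 27.
Hole:
A_1→A_2: (0)(-2) − (0)(-5) = 0
A_2→A_3: (0)(-1) − (-1)(-2) = -2
A_3→A_1: (-1)(-5) − (0)(-1) = 5
Σ = 3
Area = |Σ|/2 = 1.5.
Net area = 27 − 1.5 = 25.5.

25.5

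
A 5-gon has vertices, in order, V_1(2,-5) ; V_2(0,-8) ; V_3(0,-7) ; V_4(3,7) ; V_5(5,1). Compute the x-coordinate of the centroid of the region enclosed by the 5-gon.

Apply the shoelace (surveyor's) formula. First the cross-terms c_i = x_i·y_{i+1} − x_{i+1}·y_i:
  -16, 0, 21, -32, -27  ⇒  2A = -54, A = -27.
Then Σ (x_i + x_{i+1})·c_i = -414, so x̄ = -414 / (6·(-27)) = 23/9.

23/9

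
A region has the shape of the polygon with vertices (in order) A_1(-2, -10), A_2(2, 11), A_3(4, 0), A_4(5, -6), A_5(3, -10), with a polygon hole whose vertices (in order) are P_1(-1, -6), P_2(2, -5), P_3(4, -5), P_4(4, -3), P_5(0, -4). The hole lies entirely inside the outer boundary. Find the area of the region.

68.5

Outer boundary:
Cross-terms: -2, -44, -24, -32, -50  ⇒  Σ = -152
Area = |Σ|/2 = 76.
Hole:
Apply the surveyor's formula: 2A = Σ (x_i·y_{i+1} − x_{i+1}·y_i), indices taken mod 5.
Σ = (17) + (10) + (8) + (-16) + (-4) = 15
Area = |Σ|/2 = 7.5.
Net area = 76 − 7.5 = 68.5.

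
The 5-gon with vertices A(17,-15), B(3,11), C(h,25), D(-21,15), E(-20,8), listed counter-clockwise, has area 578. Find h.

The doubled signed area Σ (x_i y_{i+1} − x_{i+1} y_i) is linear in h.
With h=0 it equals 1128; the coefficient of h is 4 (from the two edges through C).
So 4·h + 1128 = 2·578 = 1156 ⇒ h = 7.

7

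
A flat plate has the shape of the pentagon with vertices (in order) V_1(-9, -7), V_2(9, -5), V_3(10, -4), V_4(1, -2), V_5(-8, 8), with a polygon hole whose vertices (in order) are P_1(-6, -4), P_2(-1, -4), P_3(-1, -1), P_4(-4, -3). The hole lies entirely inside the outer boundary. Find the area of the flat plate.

Outer boundary:
Apply the shoelace formula: 2A = Σ (x_i·y_{i+1} − x_{i+1}·y_i), indices taken mod 5.
Σ = (108) + (14) + (-16) + (-8) + (128) = 226
Area = |Σ|/2 = 113.
Hole:
Apply Gauss's area formula: 2A = Σ (x_i·y_{i+1} − x_{i+1}·y_i), indices taken mod 4.
Cross-terms: 20, -3, -1, -2  ⇒  Σ = 14
Area = |Σ|/2 = 7.
Net area = 113 − 7 = 106.

106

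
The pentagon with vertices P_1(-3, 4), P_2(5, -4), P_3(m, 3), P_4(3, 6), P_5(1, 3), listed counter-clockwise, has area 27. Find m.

The doubled signed area Σ (x_i y_{i+1} − x_{i+1} y_i) is linear in m.
With m=0 it equals 14; the coefficient of m is 10 (from the two edges through P_3).
So 10·m + 14 = 2·27 = 54 ⇒ m = 4.

4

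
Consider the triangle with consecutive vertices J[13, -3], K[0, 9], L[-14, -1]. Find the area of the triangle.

Σ = (117) + (126) + (55) = 298
Area = |Σ|/2 = 149.

149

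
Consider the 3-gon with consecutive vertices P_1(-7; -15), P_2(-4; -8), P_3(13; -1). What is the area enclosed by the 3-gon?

Apply the shoelace (surveyor's) formula: 2A = Σ (x_i·y_{i+1} − x_{i+1}·y_i), indices taken mod 3.
P_1→P_2: (-7)(-8) − (-4)(-15) = -4
P_2→P_3: (-4)(-1) − (13)(-8) = 108
P_3→P_1: (13)(-15) − (-7)(-1) = -202
Σ = -98
Area = |Σ|/2 = 49.

49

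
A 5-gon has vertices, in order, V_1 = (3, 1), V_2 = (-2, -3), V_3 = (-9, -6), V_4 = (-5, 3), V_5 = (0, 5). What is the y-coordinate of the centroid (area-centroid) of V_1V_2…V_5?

Apply the shoelace formula. First the cross-terms c_i = x_i·y_{i+1} − x_{i+1}·y_i:
  -7, -15, -57, -25, -15  ⇒  2A = -119, A = -59.5.
Then Σ (y_i + y_{i+1})·c_i = 30, so ȳ = 30 / (6·(-59.5)) = -10/119.

-10/119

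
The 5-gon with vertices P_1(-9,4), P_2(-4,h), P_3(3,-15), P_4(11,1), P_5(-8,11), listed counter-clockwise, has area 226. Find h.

-1

The doubled signed area Σ (x_i y_{i+1} − x_{i+1} y_i) is linear in h.
With h=0 it equals 440; the coefficient of h is -12 (from the two edges through P_2).
So -12·h + 440 = 2·226 = 452 ⇒ h = -1.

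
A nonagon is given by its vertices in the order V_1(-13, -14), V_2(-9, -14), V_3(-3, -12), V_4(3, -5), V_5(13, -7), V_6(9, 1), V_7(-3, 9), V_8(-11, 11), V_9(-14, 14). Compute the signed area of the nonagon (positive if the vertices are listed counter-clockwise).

410.5

Apply the shoelace (surveyor's) formula: 2A = Σ (x_i·y_{i+1} − x_{i+1}·y_i), indices taken mod 9.
V_1→V_2: (-13)(-14) − (-9)(-14) = 56
V_2→V_3: (-9)(-12) − (-3)(-14) = 66
V_3→V_4: (-3)(-5) − (3)(-12) = 51
V_4→V_5: (3)(-7) − (13)(-5) = 44
V_5→V_6: (13)(1) − (9)(-7) = 76
V_6→V_7: (9)(9) − (-3)(1) = 84
V_7→V_8: (-3)(11) − (-11)(9) = 66
V_8→V_9: (-11)(14) − (-14)(11) = 0
V_9→V_1: (-14)(-14) − (-13)(14) = 378
Σ = 821
Signed area = Σ/2 = 410.5 (positive ⇒ counter-clockwise traversal).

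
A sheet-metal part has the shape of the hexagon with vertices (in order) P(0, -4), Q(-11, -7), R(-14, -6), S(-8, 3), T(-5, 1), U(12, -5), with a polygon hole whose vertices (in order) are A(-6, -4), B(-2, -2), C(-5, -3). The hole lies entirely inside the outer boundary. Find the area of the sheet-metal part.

Outer boundary:
P→Q: (0)(-7) − (-11)(-4) = -44
Q→R: (-11)(-6) − (-14)(-7) = -32
R→S: (-14)(3) − (-8)(-6) = -90
S→T: (-8)(1) − (-5)(3) = 7
T→U: (-5)(-5) − (12)(1) = 13
U→P: (12)(-4) − (0)(-5) = -48
Σ = -194
Area = |Σ|/2 = 97.
Hole:
Apply the surveyor's formula: 2A = Σ (x_i·y_{i+1} − x_{i+1}·y_i), indices taken mod 3.
Σ = (4) + (-4) + (2) = 2
Area = |Σ|/2 = 1.
Net area = 97 − 1 = 96.

96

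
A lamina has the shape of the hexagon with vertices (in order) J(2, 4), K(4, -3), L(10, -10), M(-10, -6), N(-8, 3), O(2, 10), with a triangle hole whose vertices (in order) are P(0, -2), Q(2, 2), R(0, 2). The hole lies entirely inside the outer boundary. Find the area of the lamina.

180

Outer boundary:
J→K: (2)(-3) − (4)(4) = -22
K→L: (4)(-10) − (10)(-3) = -10
L→M: (10)(-6) − (-10)(-10) = -160
M→N: (-10)(3) − (-8)(-6) = -78
N→O: (-8)(10) − (2)(3) = -86
O→J: (2)(4) − (2)(10) = -12
Σ = -368
Area = |Σ|/2 = 184.
Hole:
Σ = (4) + (4) + (0) = 8
Area = |Σ|/2 = 4.
Net area = 184 − 4 = 180.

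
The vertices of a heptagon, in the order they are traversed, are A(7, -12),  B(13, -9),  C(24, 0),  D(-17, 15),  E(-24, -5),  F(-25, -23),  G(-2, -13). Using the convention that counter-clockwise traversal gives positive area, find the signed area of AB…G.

967.5

Σ = (93) + (216) + (360) + (445) + (427) + (279) + (115) = 1935
Signed area = Σ/2 = 967.5 (positive ⇒ counter-clockwise traversal).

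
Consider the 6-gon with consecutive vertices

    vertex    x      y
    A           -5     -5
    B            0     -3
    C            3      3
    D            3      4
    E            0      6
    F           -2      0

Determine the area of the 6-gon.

33.5

Apply Gauss's area formula: 2A = Σ (x_i·y_{i+1} − x_{i+1}·y_i), indices taken mod 6.
Σ = (15) + (9) + (3) + (18) + (12) + (10) = 67
Area = |Σ|/2 = 33.5.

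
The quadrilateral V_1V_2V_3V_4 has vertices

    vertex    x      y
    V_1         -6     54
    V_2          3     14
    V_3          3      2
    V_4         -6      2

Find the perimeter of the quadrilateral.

114

|V_1V_2| = √((9)² + (-40)²) = √1681 = 41
|V_2V_3| = √((0)² + (-12)²) = √144 = 12
|V_3V_4| = √((-9)² + (0)²) = √81 = 9
|V_4V_1| = √((0)² + (52)²) = √2704 = 52
Perimeter = 41 + 12 + 9 + 52 = 114.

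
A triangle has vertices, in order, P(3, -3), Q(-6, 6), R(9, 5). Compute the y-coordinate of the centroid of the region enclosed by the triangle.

Apply the surveyor's formula. First the cross-terms c_i = x_i·y_{i+1} − x_{i+1}·y_i:
  0, -84, -42  ⇒  2A = -126, A = -63.
Then Σ (y_i + y_{i+1})·c_i = -1008, so ȳ = -1008 / (6·(-63)) = 8/3.

8/3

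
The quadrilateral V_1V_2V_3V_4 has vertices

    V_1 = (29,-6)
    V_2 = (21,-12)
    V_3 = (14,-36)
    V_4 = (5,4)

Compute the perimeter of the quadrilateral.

102

|V_1V_2| = √((-8)² + (-6)²) = √100 = 10
|V_2V_3| = √((-7)² + (-24)²) = √625 = 25
|V_3V_4| = √((-9)² + (40)²) = √1681 = 41
|V_4V_1| = √((24)² + (-10)²) = √676 = 26
Perimeter = 10 + 25 + 41 + 26 = 102.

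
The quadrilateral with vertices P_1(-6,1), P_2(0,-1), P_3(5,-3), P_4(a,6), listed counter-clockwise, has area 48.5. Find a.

The doubled signed area Σ (x_i y_{i+1} − x_{i+1} y_i) is linear in a.
With a=0 it equals 77; the coefficient of a is 4 (from the two edges through P_4).
So 4·a + 77 = 2·48.5 = 97 ⇒ a = 5.

5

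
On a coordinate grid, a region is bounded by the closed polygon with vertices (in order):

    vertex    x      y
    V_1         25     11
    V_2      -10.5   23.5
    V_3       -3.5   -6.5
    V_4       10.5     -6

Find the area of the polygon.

604.125

Apply the shoelace formula: 2A = Σ (x_i·y_{i+1} − x_{i+1}·y_i), indices taken mod 4.
Σ = (703) + (150.5) + (89.25) + (265.5) = 1208.25
Area = |Σ|/2 = 604.125.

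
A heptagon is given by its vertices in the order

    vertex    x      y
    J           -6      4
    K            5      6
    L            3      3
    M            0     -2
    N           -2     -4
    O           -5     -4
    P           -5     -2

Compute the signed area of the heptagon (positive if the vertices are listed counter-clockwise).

-61.5

J→K: (-6)(6) − (5)(4) = -56
K→L: (5)(3) − (3)(6) = -3
L→M: (3)(-2) − (0)(3) = -6
M→N: (0)(-4) − (-2)(-2) = -4
N→O: (-2)(-4) − (-5)(-4) = -12
O→P: (-5)(-2) − (-5)(-4) = -10
P→J: (-5)(4) − (-6)(-2) = -32
Σ = -123
Signed area = Σ/2 = -61.5 (negative ⇒ clockwise traversal).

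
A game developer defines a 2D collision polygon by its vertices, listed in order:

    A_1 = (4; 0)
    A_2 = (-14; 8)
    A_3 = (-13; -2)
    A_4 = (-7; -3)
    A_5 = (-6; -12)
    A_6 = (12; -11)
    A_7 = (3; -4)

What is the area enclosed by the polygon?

233

Apply the surveyor's formula: 2A = Σ (x_i·y_{i+1} − x_{i+1}·y_i), indices taken mod 7.
A_1→A_2: (4)(8) − (-14)(0) = 32
A_2→A_3: (-14)(-2) − (-13)(8) = 132
A_3→A_4: (-13)(-3) − (-7)(-2) = 25
A_4→A_5: (-7)(-12) − (-6)(-3) = 66
A_5→A_6: (-6)(-11) − (12)(-12) = 210
A_6→A_7: (12)(-4) − (3)(-11) = -15
A_7→A_1: (3)(0) − (4)(-4) = 16
Σ = 466
Area = |Σ|/2 = 233.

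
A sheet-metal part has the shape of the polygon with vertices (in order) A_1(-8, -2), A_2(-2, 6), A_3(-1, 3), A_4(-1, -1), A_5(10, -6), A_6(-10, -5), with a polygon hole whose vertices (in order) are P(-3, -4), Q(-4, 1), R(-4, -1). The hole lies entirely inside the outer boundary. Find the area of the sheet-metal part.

80

Outer boundary:
Apply the shoelace formula: 2A = Σ (x_i·y_{i+1} − x_{i+1}·y_i), indices taken mod 6.
A_1→A_2: (-8)(6) − (-2)(-2) = -52
A_2→A_3: (-2)(3) − (-1)(6) = 0
A_3→A_4: (-1)(-1) − (-1)(3) = 4
A_4→A_5: (-1)(-6) − (10)(-1) = 16
A_5→A_6: (10)(-5) − (-10)(-6) = -110
A_6→A_1: (-10)(-2) − (-8)(-5) = -20
Σ = -162
Area = |Σ|/2 = 81.
Hole:
Apply the shoelace formula: 2A = Σ (x_i·y_{i+1} − x_{i+1}·y_i), indices taken mod 3.
Σ = (-19) + (8) + (13) = 2
Area = |Σ|/2 = 1.
Net area = 81 − 1 = 80.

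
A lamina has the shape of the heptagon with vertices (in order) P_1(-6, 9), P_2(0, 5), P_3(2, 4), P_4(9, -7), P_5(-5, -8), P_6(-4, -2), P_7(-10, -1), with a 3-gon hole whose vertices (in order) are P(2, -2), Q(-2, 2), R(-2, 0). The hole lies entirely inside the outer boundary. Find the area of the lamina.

Outer boundary:
Σ = (-30) + (-10) + (-50) + (-107) + (-22) + (-16) + (-96) = -331
Area = |Σ|/2 = 165.5.
Hole:
Apply Gauss's area formula: 2A = Σ (x_i·y_{i+1} − x_{i+1}·y_i), indices taken mod 3.
Σ = (0) + (4) + (4) = 8
Area = |Σ|/2 = 4.
Net area = 165.5 − 4 = 161.5.

161.5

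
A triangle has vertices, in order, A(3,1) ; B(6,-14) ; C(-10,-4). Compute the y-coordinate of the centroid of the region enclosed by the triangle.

Apply the surveyor's formula. First the cross-terms c_i = x_i·y_{i+1} − x_{i+1}·y_i:
  -48, -164, 2  ⇒  2A = -210, A = -105.
Then Σ (y_i + y_{i+1})·c_i = 3570, so ȳ = 3570 / (6·(-105)) = -17/3.

-17/3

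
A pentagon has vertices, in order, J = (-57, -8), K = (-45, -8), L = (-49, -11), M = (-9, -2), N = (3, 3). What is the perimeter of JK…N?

|JK| = √((12)² + (0)²) = √144 = 12
|KL| = √((-4)² + (-3)²) = √25 = 5
|LM| = √((40)² + (9)²) = √1681 = 41
|MN| = √((12)² + (5)²) = √169 = 13
|NJ| = √((-60)² + (-11)²) = √3721 = 61
Perimeter = 12 + 5 + 41 + 13 + 61 = 132.

132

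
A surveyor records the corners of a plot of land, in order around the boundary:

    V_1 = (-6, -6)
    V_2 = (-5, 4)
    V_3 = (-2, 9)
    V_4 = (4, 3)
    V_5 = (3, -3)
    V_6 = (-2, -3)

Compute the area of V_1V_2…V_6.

Apply the shoelace (surveyor's) formula: 2A = Σ (x_i·y_{i+1} − x_{i+1}·y_i), indices taken mod 6.
Σ = (-54) + (-37) + (-42) + (-21) + (-15) + (-6) = -175
Area = |Σ|/2 = 87.5.

87.5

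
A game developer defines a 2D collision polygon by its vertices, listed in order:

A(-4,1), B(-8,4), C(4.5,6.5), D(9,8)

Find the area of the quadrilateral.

29.75

Apply the shoelace (surveyor's) formula: 2A = Σ (x_i·y_{i+1} − x_{i+1}·y_i), indices taken mod 4.
A→B: (-4)(4) − (-8)(1) = -8
B→C: (-8)(6.5) − (4.5)(4) = -70
C→D: (4.5)(8) − (9)(6.5) = -22.5
D→A: (9)(1) − (-4)(8) = 41
Σ = -59.5
Area = |Σ|/2 = 29.75.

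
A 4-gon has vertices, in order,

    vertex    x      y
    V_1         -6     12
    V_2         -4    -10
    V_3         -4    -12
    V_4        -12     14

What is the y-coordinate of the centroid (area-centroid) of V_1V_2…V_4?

40/9

Apply the shoelace (surveyor's) formula. First the cross-terms c_i = x_i·y_{i+1} − x_{i+1}·y_i:
  108, 8, -200, -60  ⇒  2A = -144, A = -72.
Then Σ (y_i + y_{i+1})·c_i = -1920, so ȳ = -1920 / (6·(-72)) = 40/9.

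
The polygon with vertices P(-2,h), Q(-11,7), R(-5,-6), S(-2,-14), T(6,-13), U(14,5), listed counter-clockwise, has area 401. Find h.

13

The doubled signed area Σ (x_i y_{i+1} − x_{i+1} y_i) is linear in h.
With h=0 it equals 477; the coefficient of h is 25 (from the two edges through P).
So 25·h + 477 = 2·401 = 802 ⇒ h = 13.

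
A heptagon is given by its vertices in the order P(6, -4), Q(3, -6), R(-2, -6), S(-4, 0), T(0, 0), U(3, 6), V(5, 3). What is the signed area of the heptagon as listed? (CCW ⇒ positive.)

Apply Gauss's area formula: 2A = Σ (x_i·y_{i+1} − x_{i+1}·y_i), indices taken mod 7.
Σ = (-24) + (-30) + (-24) + (0) + (0) + (-21) + (-38) = -137
Signed area = Σ/2 = -68.5 (negative ⇒ clockwise traversal).

-68.5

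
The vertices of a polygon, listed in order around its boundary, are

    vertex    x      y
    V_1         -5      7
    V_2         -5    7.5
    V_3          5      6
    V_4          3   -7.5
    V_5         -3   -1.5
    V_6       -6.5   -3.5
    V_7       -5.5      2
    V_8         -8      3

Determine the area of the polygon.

112.75

Σ = (-2.5) + (-67.5) + (-55.5) + (-27) + (0.75) + (-32.25) + (-0.5) + (-41) = -225.5
Area = |Σ|/2 = 112.75.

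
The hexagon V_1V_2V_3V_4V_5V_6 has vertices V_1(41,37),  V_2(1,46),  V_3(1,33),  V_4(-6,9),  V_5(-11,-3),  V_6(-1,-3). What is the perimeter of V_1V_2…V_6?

160

|V_1V_2| = √((-40)² + (9)²) = √1681 = 41
|V_2V_3| = √((0)² + (-13)²) = √169 = 13
|V_3V_4| = √((-7)² + (-24)²) = √625 = 25
|V_4V_5| = √((-5)² + (-12)²) = √169 = 13
|V_5V_6| = √((10)² + (0)²) = √100 = 10
|V_6V_1| = √((42)² + (40)²) = √3364 = 58
Perimeter = 41 + 13 + 25 + 13 + 10 + 58 = 160.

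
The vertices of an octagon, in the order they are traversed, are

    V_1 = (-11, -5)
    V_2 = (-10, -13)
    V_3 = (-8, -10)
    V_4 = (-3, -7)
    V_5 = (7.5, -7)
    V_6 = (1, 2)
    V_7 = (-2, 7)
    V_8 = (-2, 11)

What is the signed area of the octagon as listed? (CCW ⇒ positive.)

Apply the shoelace formula: 2A = Σ (x_i·y_{i+1} − x_{i+1}·y_i), indices taken mod 8.
Cross-terms: 93, -4, 26, 73.5, 22, 11, -8, 131  ⇒  Σ = 344.5
Signed area = Σ/2 = 172.25 (positive ⇒ counter-clockwise traversal).

172.25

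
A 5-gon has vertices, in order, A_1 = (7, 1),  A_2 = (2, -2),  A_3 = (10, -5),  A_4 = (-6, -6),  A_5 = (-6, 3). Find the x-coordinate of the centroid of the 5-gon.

Apply Gauss's area formula. First the cross-terms c_i = x_i·y_{i+1} − x_{i+1}·y_i:
  -16, 10, -90, -54, -27  ⇒  2A = -177, A = -88.5.
Then Σ (x_i + x_{i+1})·c_i = 237, so x̄ = 237 / (6·(-88.5)) = -79/177.

-79/177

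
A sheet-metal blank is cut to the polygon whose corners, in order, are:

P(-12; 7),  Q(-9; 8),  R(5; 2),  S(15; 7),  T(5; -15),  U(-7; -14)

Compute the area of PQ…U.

Apply the shoelace (surveyor's) formula: 2A = Σ (x_i·y_{i+1} − x_{i+1}·y_i), indices taken mod 6.
Cross-terms: -33, -58, 5, -260, -175, -217  ⇒  Σ = -738
Area = |Σ|/2 = 369.

369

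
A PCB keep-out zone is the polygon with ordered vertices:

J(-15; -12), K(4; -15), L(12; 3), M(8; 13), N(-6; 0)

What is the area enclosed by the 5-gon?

Σ = (273) + (192) + (132) + (78) + (72) = 747
Area = |Σ|/2 = 373.5.

373.5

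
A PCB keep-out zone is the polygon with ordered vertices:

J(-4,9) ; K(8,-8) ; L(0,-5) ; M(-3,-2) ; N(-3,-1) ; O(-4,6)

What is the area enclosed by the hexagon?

Σ = (-40) + (-40) + (-15) + (-3) + (-22) + (-12) = -132
Area = |Σ|/2 = 66.

66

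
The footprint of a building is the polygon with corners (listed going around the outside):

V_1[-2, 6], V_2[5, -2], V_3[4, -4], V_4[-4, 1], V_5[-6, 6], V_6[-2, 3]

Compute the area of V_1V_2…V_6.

Apply the surveyor's formula: 2A = Σ (x_i·y_{i+1} − x_{i+1}·y_i), indices taken mod 6.
Cross-terms: -26, -12, -12, -18, -6, -6  ⇒  Σ = -80
Area = |Σ|/2 = 40.

40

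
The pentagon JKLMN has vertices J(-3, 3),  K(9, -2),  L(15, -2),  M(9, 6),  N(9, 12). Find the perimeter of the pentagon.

|JK| = √((12)² + (-5)²) = √169 = 13
|KL| = √((6)² + (0)²) = √36 = 6
|LM| = √((-6)² + (8)²) = √100 = 10
|MN| = √((0)² + (6)²) = √36 = 6
|NJ| = √((-12)² + (-9)²) = √225 = 15
Perimeter = 13 + 6 + 10 + 6 + 15 = 50.

50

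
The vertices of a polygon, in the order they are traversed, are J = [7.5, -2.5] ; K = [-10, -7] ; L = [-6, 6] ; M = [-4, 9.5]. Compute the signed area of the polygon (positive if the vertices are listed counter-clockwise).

J→K: (7.5)(-7) − (-10)(-2.5) = -77.5
K→L: (-10)(6) − (-6)(-7) = -102
L→M: (-6)(9.5) − (-4)(6) = -33
M→J: (-4)(-2.5) − (7.5)(9.5) = -61.25
Σ = -273.75
Signed area = Σ/2 = -136.875 (negative ⇒ clockwise traversal).

-136.875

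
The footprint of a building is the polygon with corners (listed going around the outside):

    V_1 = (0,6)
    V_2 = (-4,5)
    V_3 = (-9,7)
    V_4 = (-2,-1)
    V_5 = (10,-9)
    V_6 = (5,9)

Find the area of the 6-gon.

128.5

Apply the shoelace formula: 2A = Σ (x_i·y_{i+1} − x_{i+1}·y_i), indices taken mod 6.
Σ = (24) + (17) + (23) + (28) + (135) + (30) = 257
Area = |Σ|/2 = 128.5.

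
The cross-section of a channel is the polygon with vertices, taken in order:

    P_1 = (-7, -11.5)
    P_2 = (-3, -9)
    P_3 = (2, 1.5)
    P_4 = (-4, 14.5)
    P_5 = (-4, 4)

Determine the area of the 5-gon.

Cross-terms: 28.5, 13.5, 35, 42, 74  ⇒  Σ = 193
Area = |Σ|/2 = 96.5.

96.5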